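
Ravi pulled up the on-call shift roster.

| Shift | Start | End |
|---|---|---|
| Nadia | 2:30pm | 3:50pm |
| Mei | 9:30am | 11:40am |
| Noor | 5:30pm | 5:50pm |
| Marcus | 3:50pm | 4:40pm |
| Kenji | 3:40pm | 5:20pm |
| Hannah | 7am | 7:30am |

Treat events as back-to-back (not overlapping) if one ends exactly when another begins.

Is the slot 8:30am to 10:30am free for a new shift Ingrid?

Hannah: ends 7:30am at or before Ingrid starts 8:30am → clear.
Mei: starts 9:30am before Ingrid ends 10:30am, and ends 11:40am after Ingrid starts 8:30am → overlap.
Nadia: starts 2:30pm at or after Ingrid ends 10:30am → clear.
Kenji: starts 3:40pm at or after Ingrid ends 10:30am → clear.
Marcus: starts 3:50pm at or after Ingrid ends 10:30am → clear.
Noor: starts 5:30pm at or after Ingrid ends 10:30am → clear.
Ingrid overlaps Mei.

No — it overlaps Mei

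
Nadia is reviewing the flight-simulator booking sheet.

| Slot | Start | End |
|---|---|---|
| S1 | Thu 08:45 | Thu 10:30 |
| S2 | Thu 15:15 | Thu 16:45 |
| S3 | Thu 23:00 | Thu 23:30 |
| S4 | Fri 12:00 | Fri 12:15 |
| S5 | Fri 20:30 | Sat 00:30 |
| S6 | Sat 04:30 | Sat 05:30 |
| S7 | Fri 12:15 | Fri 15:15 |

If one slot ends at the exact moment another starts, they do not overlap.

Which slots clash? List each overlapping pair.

Sorted by start: S1, S2, S3, S4, S7, S5, S6.
S2 starts after S1 ends, so nothing later overlaps S1 either.
S3 starts after S2 ends, so nothing later overlaps S2 either.
S4 starts after S3 ends, so nothing later overlaps S3 either.
S7 starts exactly when S4 ends (back-to-back, no overlap), so nothing later overlaps S4 either.
S5 starts after S7 ends, so nothing later overlaps S7 either.
S6 starts after S5 ends.

no overlapping pairs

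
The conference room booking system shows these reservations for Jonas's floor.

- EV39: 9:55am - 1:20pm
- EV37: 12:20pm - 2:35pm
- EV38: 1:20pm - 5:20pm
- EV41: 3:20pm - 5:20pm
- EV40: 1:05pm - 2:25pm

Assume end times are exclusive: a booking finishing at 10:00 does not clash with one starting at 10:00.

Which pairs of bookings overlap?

EV37 & EV38, EV37 & EV39, EV37 & EV40, EV38 & EV40, EV38 & EV41, EV39 & EV40

Sorted by start: EV39, EV37, EV40, EV38, EV41.
EV37 starts before EV39 ends → EV39 and EV37 overlap.
EV40 starts before EV39 ends → EV39 and EV40 overlap.
EV38 starts exactly when EV39 ends (back-to-back, no overlap), so EV39 has no further overlaps.
EV40 starts before EV37 ends → EV37 and EV40 overlap.
EV38 starts before EV37 ends → EV37 and EV38 overlap.
EV41 starts after EV37 ends.
EV38 starts before EV40 ends → EV40 and EV38 overlap.
EV41 starts after EV40 ends.
EV41 starts before EV38 ends → EV38 and EV41 overlap.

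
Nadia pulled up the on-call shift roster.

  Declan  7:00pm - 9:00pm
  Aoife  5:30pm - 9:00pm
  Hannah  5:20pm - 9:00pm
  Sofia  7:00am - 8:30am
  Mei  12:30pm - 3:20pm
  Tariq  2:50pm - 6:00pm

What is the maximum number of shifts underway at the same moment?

Walk through starts and ends in time order (an end at T is processed before a start at T):
7:00am start Sofia → 1
8:30am end Sofia → 0
12:30pm start Mei → 1
2:50pm start Tariq → 2
3:20pm end Mei → 1
5:20pm start Hannah → 2
5:30pm start Aoife → 3
6:00pm end Tariq → 2
7:00pm start Declan → 3
9:00pm end Aoife → 2
9:00pm end Declan → 1
9:00pm end Hannah → 0
Peak is 3, at 5:30pm (Aoife, Hannah, Tariq).

3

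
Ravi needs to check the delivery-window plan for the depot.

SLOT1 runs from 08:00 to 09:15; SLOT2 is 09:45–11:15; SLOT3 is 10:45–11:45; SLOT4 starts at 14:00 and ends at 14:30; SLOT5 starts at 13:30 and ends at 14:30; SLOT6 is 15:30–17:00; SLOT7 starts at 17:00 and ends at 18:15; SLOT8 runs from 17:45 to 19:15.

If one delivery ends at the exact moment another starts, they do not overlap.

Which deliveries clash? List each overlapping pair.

SLOT2 & SLOT3, SLOT4 & SLOT5, SLOT7 & SLOT8

Check each pair: they overlap iff neither finishes before the other starts.
Sorted by start: SLOT1, SLOT2, SLOT3, SLOT5, SLOT4, SLOT6, SLOT7, SLOT8.
SLOT2 starts after SLOT1 ends; SLOT1 is clear from here.
SLOT3 starts before SLOT2 ends → SLOT2 and SLOT3 overlap.
SLOT5 starts after SLOT2 ends; SLOT2 is clear from here.
SLOT5 starts after SLOT3 ends; SLOT3 is clear from here.
SLOT4 starts before SLOT5 ends → SLOT5 and SLOT4 overlap.
SLOT6 starts after SLOT5 ends; SLOT5 is clear from here.
SLOT6 starts after SLOT4 ends; SLOT4 is clear from here.
SLOT7 starts exactly when SLOT6 ends (back-to-back, no overlap); SLOT6 is clear from here.
SLOT8 starts before SLOT7 ends → SLOT7 and SLOT8 overlap.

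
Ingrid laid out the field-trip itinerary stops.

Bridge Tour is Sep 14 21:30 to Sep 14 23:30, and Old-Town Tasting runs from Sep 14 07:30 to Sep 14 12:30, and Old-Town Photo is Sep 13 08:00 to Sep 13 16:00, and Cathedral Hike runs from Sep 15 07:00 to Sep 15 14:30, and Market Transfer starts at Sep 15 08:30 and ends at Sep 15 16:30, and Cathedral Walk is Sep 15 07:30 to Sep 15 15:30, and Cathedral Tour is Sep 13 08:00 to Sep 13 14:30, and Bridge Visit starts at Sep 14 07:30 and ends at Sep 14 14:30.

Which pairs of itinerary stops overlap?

Bridge Visit & Old-Town Tasting, Cathedral Hike & Cathedral Walk, Cathedral Hike & Market Transfer, Cathedral Tour & Old-Town Photo, Cathedral Walk & Market Transfer

Two intervals overlap when each starts before the other ends.
Sorted by start: Old-Town Photo, Cathedral Tour, Bridge Visit, Old-Town Tasting, Bridge Tour, Cathedral Hike, Cathedral Walk, Market Transfer.
Cathedral Tour starts before Old-Town Photo ends → Old-Town Photo and Cathedral Tour overlap.
Bridge Visit starts after Old-Town Photo ends; Old-Town Photo is clear from here.
Bridge Visit starts after Cathedral Tour ends; Cathedral Tour is clear from here.
Old-Town Tasting starts before Bridge Visit ends → Bridge Visit and Old-Town Tasting overlap.
Bridge Tour starts after Bridge Visit ends; Bridge Visit is clear from here.
Bridge Tour starts after Old-Town Tasting ends; Old-Town Tasting is clear from here.
Cathedral Hike starts after Bridge Tour ends; Bridge Tour is clear from here.
Cathedral Walk starts before Cathedral Hike ends → Cathedral Hike and Cathedral Walk overlap.
Market Transfer starts before Cathedral Hike ends → Cathedral Hike and Market Transfer overlap.
Market Transfer starts before Cathedral Walk ends → Cathedral Walk and Market Transfer overlap.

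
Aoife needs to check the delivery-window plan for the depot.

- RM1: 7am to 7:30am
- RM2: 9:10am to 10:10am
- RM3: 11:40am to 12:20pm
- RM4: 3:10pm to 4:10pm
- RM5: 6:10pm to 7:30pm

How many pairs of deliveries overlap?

0

Sorted by start: RM1, RM2, RM3, RM4, RM5.
RM2 starts after RM1 ends, so RM1 has no further overlaps.
RM3 starts after RM2 ends, so RM2 has no further overlaps.
RM4 starts after RM3 ends, so RM3 has no further overlaps.
RM5 starts after RM4 ends.
No pair overlaps.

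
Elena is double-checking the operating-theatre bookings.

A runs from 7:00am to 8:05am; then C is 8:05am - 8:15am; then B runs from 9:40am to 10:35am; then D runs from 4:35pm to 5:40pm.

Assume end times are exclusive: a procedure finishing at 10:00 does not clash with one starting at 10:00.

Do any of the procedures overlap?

Sorted by start: A, C, B, D.
C starts exactly when A ends (back-to-back, no overlap) — done with A.
B starts after C ends — done with C.
D starts after B ends.
Every pair is clear; the schedule has no overlaps.

No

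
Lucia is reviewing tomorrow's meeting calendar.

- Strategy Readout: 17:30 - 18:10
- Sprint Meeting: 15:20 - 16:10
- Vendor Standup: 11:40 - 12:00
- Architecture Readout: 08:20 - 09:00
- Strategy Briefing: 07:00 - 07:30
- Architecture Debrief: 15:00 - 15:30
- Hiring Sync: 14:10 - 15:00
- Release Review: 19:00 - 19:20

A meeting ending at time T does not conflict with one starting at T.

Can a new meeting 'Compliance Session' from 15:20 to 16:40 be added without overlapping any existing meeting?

Strategy Briefing: ends 07:30 at or before Compliance Session starts 15:20 → clear.
Architecture Readout: ends 09:00 at or before Compliance Session starts 15:20 → clear.
Vendor Standup: ends 12:00 at or before Compliance Session starts 15:20 → clear.
Hiring Sync: ends 15:00 at or before Compliance Session starts 15:20 → clear.
Architecture Debrief: starts 15:00 before Compliance Session ends 16:40, and ends 15:30 after Compliance Session starts 15:20 → overlap.
Sprint Meeting: starts 15:20 before Compliance Session ends 16:40, and ends 16:10 after Compliance Session starts 15:20 → overlap.
Strategy Readout: starts 17:30 at or after Compliance Session ends 16:40 → clear.
Release Review: starts 19:00 at or after Compliance Session ends 16:40 → clear.
Compliance Session overlaps Architecture Debrief, Sprint Meeting.

No — it overlaps Architecture Debrief, Sprint Meeting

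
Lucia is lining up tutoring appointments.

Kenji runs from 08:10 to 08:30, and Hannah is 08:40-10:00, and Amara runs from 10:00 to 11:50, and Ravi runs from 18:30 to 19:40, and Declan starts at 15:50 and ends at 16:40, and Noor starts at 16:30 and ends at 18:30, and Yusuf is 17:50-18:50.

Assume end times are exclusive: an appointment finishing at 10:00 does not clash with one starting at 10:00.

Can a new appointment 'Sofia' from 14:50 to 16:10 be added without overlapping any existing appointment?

No — it overlaps Declan

Kenji: ends 08:30 at or before Sofia starts 14:50 → clear.
Hannah: ends 10:00 at or before Sofia starts 14:50 → clear.
Amara: ends 11:50 at or before Sofia starts 14:50 → clear.
Declan: starts 15:50 before Sofia ends 16:10, and ends 16:40 after Sofia starts 14:50 → overlap.
Noor: starts 16:30 at or after Sofia ends 16:10 → clear.
Yusuf: starts 17:50 at or after Sofia ends 16:10 → clear.
Ravi: starts 18:30 at or after Sofia ends 16:10 → clear.
Sofia overlaps Declan.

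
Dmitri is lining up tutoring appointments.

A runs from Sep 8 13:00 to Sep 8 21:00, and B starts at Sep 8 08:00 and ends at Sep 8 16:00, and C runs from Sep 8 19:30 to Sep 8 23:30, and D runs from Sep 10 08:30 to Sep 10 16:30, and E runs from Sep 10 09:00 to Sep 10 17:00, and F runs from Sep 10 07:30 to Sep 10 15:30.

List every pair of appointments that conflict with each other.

A & B, A & C, D & E, D & F, E & F

Sorted by start: B, A, C, F, D, E.
A starts before B ends → B and A overlap.
C starts after B ends, so nothing later overlaps B either.
C starts before A ends → A and C overlap.
F starts after A ends, so nothing later overlaps A either.
F starts after C ends, so nothing later overlaps C either.
D starts before F ends → F and D overlap.
E starts before F ends → F and E overlap.
E starts before D ends → D and E overlap.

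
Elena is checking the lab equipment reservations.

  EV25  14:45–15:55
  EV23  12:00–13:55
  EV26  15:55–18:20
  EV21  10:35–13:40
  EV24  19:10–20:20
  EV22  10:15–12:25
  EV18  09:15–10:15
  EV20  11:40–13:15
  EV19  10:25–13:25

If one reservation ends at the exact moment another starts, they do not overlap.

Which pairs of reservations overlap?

EV19 & EV20, EV19 & EV21, EV19 & EV22, EV19 & EV23, EV20 & EV21, EV20 & EV22, EV20 & EV23, EV21 & EV22, EV21 & EV23, EV22 & EV23

Sorted by start: EV18, EV22, EV19, EV21, EV20, EV23, EV25, EV26, EV24.
EV22 starts exactly when EV18 ends (back-to-back, no overlap); EV18 is clear from here.
EV19 starts before EV22 ends → EV22 and EV19 overlap.
EV21 starts before EV22 ends → EV22 and EV21 overlap.
EV20 starts before EV22 ends → EV22 and EV20 overlap.
EV23 starts before EV22 ends → EV22 and EV23 overlap.
EV25 starts after EV22 ends; EV22 is clear from here.
EV21 starts before EV19 ends → EV19 and EV21 overlap.
EV20 starts before EV19 ends → EV19 and EV20 overlap.
EV23 starts before EV19 ends → EV19 and EV23 overlap.
EV25 starts after EV19 ends; EV19 is clear from here.
EV20 starts before EV21 ends → EV21 and EV20 overlap.
EV23 starts before EV21 ends → EV21 and EV23 overlap.
EV25 starts after EV21 ends; EV21 is clear from here.
EV23 starts before EV20 ends → EV20 and EV23 overlap.
EV25 starts after EV20 ends; EV20 is clear from here.
EV25 starts after EV23 ends; EV23 is clear from here.
EV26 starts exactly when EV25 ends (back-to-back, no overlap); EV25 is clear from here.
EV24 starts after EV26 ends.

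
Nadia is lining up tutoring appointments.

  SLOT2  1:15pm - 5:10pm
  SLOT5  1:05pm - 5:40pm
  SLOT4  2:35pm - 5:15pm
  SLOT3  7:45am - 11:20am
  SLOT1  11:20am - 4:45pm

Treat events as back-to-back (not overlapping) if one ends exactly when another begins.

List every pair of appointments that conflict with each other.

SLOT1 & SLOT2, SLOT1 & SLOT4, SLOT1 & SLOT5, SLOT2 & SLOT4, SLOT2 & SLOT5, SLOT4 & SLOT5

Two intervals overlap when each starts before the other ends.
Sorted by start: SLOT3, SLOT1, SLOT5, SLOT2, SLOT4.
SLOT1 starts exactly when SLOT3 ends (back-to-back, no overlap), so nothing later overlaps SLOT3 either.
SLOT5 starts before SLOT1 ends → SLOT1 and SLOT5 overlap.
SLOT2 starts before SLOT1 ends → SLOT1 and SLOT2 overlap.
SLOT4 starts before SLOT1 ends → SLOT1 and SLOT4 overlap.
SLOT2 starts before SLOT5 ends → SLOT5 and SLOT2 overlap.
SLOT4 starts before SLOT5 ends → SLOT5 and SLOT4 overlap.
SLOT4 starts before SLOT2 ends → SLOT2 and SLOT4 overlap.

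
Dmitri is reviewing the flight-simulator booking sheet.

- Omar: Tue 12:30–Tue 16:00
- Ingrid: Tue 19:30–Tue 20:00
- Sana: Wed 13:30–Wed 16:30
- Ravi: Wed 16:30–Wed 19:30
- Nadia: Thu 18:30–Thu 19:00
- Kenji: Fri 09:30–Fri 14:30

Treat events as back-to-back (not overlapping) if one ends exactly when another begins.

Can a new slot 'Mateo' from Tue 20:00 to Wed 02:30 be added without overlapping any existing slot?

Omar: ends Tue 16:00 at or before Mateo starts Tue 20:00 → clear.
Ingrid: ends Tue 20:00 at or before Mateo starts Tue 20:00 → clear.
Sana: starts Wed 13:30 at or after Mateo ends Wed 02:30 → clear.
Ravi: starts Wed 16:30 at or after Mateo ends Wed 02:30 → clear.
Nadia: starts Thu 18:30 at or after Mateo ends Wed 02:30 → clear.
Kenji: starts Fri 09:30 at or after Mateo ends Wed 02:30 → clear.

Yes — the slot is free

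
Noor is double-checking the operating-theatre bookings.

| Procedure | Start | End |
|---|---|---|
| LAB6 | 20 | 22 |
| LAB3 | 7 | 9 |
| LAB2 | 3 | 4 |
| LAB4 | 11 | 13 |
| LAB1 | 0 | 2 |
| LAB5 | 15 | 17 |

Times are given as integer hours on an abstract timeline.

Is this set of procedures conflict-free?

Yes

Two intervals overlap when each starts before the other ends.
Sorted by start: LAB1, LAB2, LAB3, LAB4, LAB5, LAB6.
LAB2 starts after LAB1 ends, so LAB1 has no further overlaps.
LAB3 starts after LAB2 ends, so LAB2 has no further overlaps.
LAB4 starts after LAB3 ends, so LAB3 has no further overlaps.
LAB5 starts after LAB4 ends, so LAB4 has no further overlaps.
LAB6 starts after LAB5 ends.
Every pair is clear; the schedule has no overlaps.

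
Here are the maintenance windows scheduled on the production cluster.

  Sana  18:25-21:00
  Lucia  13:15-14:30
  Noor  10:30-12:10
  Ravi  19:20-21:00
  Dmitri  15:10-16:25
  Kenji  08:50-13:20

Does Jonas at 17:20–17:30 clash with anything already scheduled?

Kenji: ends 13:20 at or before Jonas starts 17:20 → clear.
Noor: ends 12:10 at or before Jonas starts 17:20 → clear.
Lucia: ends 14:30 at or before Jonas starts 17:20 → clear.
Dmitri: ends 16:25 at or before Jonas starts 17:20 → clear.
Sana: starts 18:25 at or after Jonas ends 17:30 → clear.
Ravi: starts 19:20 at or after Jonas ends 17:30 → clear.

No — it doesn't clash with anything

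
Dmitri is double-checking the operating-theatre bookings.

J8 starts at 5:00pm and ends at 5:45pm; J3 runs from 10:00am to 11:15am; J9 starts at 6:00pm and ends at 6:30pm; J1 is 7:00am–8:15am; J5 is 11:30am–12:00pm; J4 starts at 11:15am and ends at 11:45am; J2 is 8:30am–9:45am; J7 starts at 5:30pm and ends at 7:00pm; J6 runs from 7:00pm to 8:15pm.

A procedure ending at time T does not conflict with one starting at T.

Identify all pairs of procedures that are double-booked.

J4 & J5, J7 & J8, J7 & J9

Two intervals overlap when each starts before the other ends.
Sorted by start: J1, J2, J3, J4, J5, J8, J7, J9, J6.
J2 starts after J1 ends, so J1 has no further overlaps.
J3 starts after J2 ends, so J2 has no further overlaps.
J4 starts exactly when J3 ends (back-to-back, no overlap), so J3 has no further overlaps.
J5 starts before J4 ends → J4 and J5 overlap.
J8 starts after J4 ends, so J4 has no further overlaps.
J8 starts after J5 ends, so J5 has no further overlaps.
J7 starts before J8 ends → J8 and J7 overlap.
J9 starts after J8 ends, so J8 has no further overlaps.
J9 starts before J7 ends → J7 and J9 overlap.
J6 starts exactly when J7 ends (back-to-back, no overlap).
J6 starts after J9 ends.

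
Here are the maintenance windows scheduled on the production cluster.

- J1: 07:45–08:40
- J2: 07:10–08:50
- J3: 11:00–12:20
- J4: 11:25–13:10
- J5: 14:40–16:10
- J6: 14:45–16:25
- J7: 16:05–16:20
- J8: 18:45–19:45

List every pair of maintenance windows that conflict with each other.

Two intervals overlap when each starts before the other ends.
Sorted by start: J2, J1, J3, J4, J5, J6, J7, J8.
J1 starts before J2 ends → J2 and J1 overlap.
J3 starts after J2 ends, so nothing later overlaps J2 either.
J3 starts after J1 ends, so nothing later overlaps J1 either.
J4 starts before J3 ends → J3 and J4 overlap.
J5 starts after J3 ends, so nothing later overlaps J3 either.
J5 starts after J4 ends, so nothing later overlaps J4 either.
J6 starts before J5 ends → J5 and J6 overlap.
J7 starts before J5 ends → J5 and J7 overlap.
J8 starts after J5 ends.
J7 starts before J6 ends → J6 and J7 overlap.
J8 starts after J6 ends.
J8 starts after J7 ends.

J1 & J2, J3 & J4, J5 & J6, J5 & J7, J6 & J7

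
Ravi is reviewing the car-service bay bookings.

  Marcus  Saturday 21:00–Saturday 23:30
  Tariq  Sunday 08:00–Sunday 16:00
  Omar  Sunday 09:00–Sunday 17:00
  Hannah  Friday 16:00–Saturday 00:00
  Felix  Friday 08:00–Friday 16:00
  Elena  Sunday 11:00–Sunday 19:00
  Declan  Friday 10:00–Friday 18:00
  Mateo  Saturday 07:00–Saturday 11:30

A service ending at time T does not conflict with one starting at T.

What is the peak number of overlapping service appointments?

Sort all start/end points and keep a running count:
Friday 08:00 start Felix → 1
Friday 10:00 start Declan → 2
Friday 16:00 end Felix → 1
Friday 16:00 start Hannah → 2
Friday 18:00 end Declan → 1
Saturday 00:00 end Hannah → 0
Saturday 07:00 start Mateo → 1
Saturday 11:30 end Mateo → 0
Saturday 21:00 start Marcus → 1
Saturday 23:30 end Marcus → 0
Sunday 08:00 start Tariq → 1
Sunday 09:00 start Omar → 2
Sunday 11:00 start Elena → 3
Sunday 16:00 end Tariq → 2
Sunday 17:00 end Omar → 1
Sunday 19:00 end Elena → 0
Peak is 3, at Sunday 11:00 (Elena, Omar, Tariq).

3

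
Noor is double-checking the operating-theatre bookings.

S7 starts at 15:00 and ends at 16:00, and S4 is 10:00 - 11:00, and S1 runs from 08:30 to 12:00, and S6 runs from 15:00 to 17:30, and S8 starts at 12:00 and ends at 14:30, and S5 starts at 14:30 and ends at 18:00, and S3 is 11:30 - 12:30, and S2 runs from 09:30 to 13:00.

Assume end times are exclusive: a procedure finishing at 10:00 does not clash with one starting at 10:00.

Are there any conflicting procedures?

Two intervals overlap when each starts before the other ends.
Sorted by start: S1, S2, S4, S3, S8, S5, S6, S7.
S2 starts before S1 ends → S1 and S2 overlap.
That's a conflict, so the schedule is not conflict-free.

Yes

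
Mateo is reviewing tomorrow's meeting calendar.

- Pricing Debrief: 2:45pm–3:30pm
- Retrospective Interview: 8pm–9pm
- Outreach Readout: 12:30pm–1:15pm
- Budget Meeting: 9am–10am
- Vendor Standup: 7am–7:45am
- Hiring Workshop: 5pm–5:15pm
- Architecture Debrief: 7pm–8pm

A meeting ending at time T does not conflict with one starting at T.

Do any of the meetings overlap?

Check each pair: they overlap iff neither finishes before the other starts.
Sorted by start: Vendor Standup, Budget Meeting, Outreach Readout, Pricing Debrief, Hiring Workshop, Architecture Debrief, Retrospective Interview.
Budget Meeting starts after Vendor Standup ends, so nothing later overlaps Vendor Standup either.
Outreach Readout starts after Budget Meeting ends, so nothing later overlaps Budget Meeting either.
Pricing Debrief starts after Outreach Readout ends, so nothing later overlaps Outreach Readout either.
Hiring Workshop starts after Pricing Debrief ends, so nothing later overlaps Pricing Debrief either.
Architecture Debrief starts after Hiring Workshop ends, so nothing later overlaps Hiring Workshop either.
Retrospective Interview starts exactly when Architecture Debrief ends (back-to-back, no overlap).
Every pair is clear; the schedule has no overlaps.

No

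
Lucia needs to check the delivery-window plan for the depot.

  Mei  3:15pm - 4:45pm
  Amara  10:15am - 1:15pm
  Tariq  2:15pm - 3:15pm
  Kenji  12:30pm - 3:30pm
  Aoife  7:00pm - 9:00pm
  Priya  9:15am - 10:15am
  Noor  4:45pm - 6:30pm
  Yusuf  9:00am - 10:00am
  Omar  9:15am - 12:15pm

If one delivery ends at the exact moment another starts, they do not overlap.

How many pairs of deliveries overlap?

Check each pair: they overlap iff neither finishes before the other starts.
Sorted by start: Yusuf, Omar, Priya, Amara, Kenji, Tariq, Mei, Noor, Aoife.
Omar starts before Yusuf ends → Yusuf and Omar overlap.
Priya starts before Yusuf ends → Yusuf and Priya overlap.
Amara starts after Yusuf ends; Yusuf is clear from here.
Priya starts before Omar ends → Omar and Priya overlap.
Amara starts before Omar ends → Omar and Amara overlap.
Kenji starts after Omar ends; Omar is clear from here.
Amara starts exactly when Priya ends (back-to-back, no overlap); Priya is clear from here.
Kenji starts before Amara ends → Amara and Kenji overlap.
Tariq starts after Amara ends; Amara is clear from here.
Tariq starts before Kenji ends → Kenji and Tariq overlap.
Mei starts before Kenji ends → Kenji and Mei overlap.
Noor starts after Kenji ends; Kenji is clear from here.
Mei starts exactly when Tariq ends (back-to-back, no overlap); Tariq is clear from here.
Noor starts exactly when Mei ends (back-to-back, no overlap); Mei is clear from here.
Aoife starts after Noor ends.
Overlapping pairs: Amara & Kenji, Amara & Omar, Kenji & Mei, Kenji & Tariq, Omar & Priya, Omar & Yusuf, Priya & Yusuf — 7 in total.

7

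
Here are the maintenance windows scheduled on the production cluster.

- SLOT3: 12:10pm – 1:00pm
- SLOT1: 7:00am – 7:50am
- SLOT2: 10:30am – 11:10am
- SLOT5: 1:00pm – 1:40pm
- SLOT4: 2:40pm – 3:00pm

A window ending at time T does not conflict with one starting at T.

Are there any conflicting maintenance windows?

No

Sorted by start: SLOT1, SLOT2, SLOT3, SLOT5, SLOT4.
SLOT2 starts after SLOT1 ends — done with SLOT1.
SLOT3 starts after SLOT2 ends — done with SLOT2.
SLOT5 starts exactly when SLOT3 ends (back-to-back, no overlap) — done with SLOT3.
SLOT4 starts after SLOT5 ends.
Every pair is clear; the schedule has no overlaps.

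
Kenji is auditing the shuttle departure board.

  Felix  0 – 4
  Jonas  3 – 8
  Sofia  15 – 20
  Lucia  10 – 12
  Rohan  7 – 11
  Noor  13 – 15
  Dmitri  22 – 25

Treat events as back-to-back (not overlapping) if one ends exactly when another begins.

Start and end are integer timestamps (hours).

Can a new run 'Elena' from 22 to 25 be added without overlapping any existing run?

Felix: ends 4 at or before Elena starts 22 → clear.
Jonas: ends 8 at or before Elena starts 22 → clear.
Rohan: ends 11 at or before Elena starts 22 → clear.
Lucia: ends 12 at or before Elena starts 22 → clear.
Noor: ends 15 at or before Elena starts 22 → clear.
Sofia: ends 20 at or before Elena starts 22 → clear.
Dmitri: starts 22 before Elena ends 25, and ends 25 after Elena starts 22 → overlap.
Elena overlaps Dmitri.

No — it overlaps Dmitri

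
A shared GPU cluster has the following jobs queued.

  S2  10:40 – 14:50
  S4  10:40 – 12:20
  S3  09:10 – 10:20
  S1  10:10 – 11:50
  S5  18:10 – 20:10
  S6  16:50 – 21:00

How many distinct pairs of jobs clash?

Sorted by start: S3, S1, S2, S4, S6, S5.
S1 starts before S3 ends → S3 and S1 overlap.
S2 starts after S3 ends, so S3 has no further overlaps.
S2 starts before S1 ends → S1 and S2 overlap.
S4 starts before S1 ends → S1 and S4 overlap.
S6 starts after S1 ends, so S1 has no further overlaps.
S4 starts before S2 ends → S2 and S4 overlap.
S6 starts after S2 ends, so S2 has no further overlaps.
S6 starts after S4 ends, so S4 has no further overlaps.
S5 starts before S6 ends → S6 and S5 overlap.
Overlapping pairs: S1 & S2, S1 & S3, S1 & S4, S2 & S4, S5 & S6 — 5 in total.

5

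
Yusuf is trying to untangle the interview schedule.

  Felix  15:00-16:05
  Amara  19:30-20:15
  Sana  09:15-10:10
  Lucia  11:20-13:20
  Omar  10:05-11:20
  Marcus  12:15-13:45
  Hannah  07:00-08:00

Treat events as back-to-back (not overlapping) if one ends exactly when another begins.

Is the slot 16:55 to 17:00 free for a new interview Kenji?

Yes — the slot is free

Hannah: ends 08:00 at or before Kenji starts 16:55 → clear.
Sana: ends 10:10 at or before Kenji starts 16:55 → clear.
Omar: ends 11:20 at or before Kenji starts 16:55 → clear.
Lucia: ends 13:20 at or before Kenji starts 16:55 → clear.
Marcus: ends 13:45 at or before Kenji starts 16:55 → clear.
Felix: ends 16:05 at or before Kenji starts 16:55 → clear.
Amara: starts 19:30 at or after Kenji ends 17:00 → clear.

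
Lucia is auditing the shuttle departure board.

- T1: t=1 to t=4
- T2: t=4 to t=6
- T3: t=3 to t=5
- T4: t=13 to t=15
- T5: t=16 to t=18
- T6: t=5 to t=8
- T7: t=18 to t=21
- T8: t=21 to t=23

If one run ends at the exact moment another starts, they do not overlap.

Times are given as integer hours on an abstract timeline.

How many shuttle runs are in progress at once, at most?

2

Walk through starts and ends in time order (an end at T is processed before a start at T):
t=1 start T1 → 1
t=3 start T3 → 2
t=4 end T1 → 1
t=4 start T2 → 2
t=5 end T3 → 1
t=5 start T6 → 2
t=6 end T2 → 1
t=8 end T6 → 0
t=13 start T4 → 1
t=15 end T4 → 0
t=16 start T5 → 1
t=18 end T5 → 0
t=18 start T7 → 1
t=21 end T7 → 0
t=21 start T8 → 1
t=23 end T8 → 0
Peak is 2, at t=3 (T1, T3).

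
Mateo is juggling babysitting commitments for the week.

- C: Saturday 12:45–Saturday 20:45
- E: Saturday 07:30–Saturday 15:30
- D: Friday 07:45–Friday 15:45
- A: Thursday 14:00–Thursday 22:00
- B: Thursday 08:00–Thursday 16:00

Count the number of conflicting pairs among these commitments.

2

Sorted by start: B, A, D, E, C.
A starts before B ends → B and A overlap.
D starts after B ends, so B has no further overlaps.
D starts after A ends, so A has no further overlaps.
E starts after D ends, so D has no further overlaps.
C starts before E ends → E and C overlap.
Overlapping pairs: A & B, C & E — 2 in total.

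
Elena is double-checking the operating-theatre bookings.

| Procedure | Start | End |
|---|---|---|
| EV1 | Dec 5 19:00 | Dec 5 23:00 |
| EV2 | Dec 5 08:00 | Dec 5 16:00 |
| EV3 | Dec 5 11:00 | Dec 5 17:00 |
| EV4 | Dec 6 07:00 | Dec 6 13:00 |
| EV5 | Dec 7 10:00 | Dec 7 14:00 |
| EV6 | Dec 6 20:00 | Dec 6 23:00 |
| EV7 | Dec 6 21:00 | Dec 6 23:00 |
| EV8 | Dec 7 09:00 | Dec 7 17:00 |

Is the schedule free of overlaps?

No

Sorted by start: EV2, EV3, EV1, EV4, EV6, EV7, EV8, EV5.
EV3 starts before EV2 ends → EV2 and EV3 overlap.
That's a conflict, so the schedule is not conflict-free.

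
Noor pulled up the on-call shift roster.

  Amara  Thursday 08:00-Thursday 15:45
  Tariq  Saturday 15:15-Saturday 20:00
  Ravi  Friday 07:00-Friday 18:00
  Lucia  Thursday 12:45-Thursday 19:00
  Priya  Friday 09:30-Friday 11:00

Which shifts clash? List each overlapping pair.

Amara & Lucia, Priya & Ravi

Sorted by start: Amara, Lucia, Ravi, Priya, Tariq.
Lucia starts before Amara ends → Amara and Lucia overlap.
Ravi starts after Amara ends, so Amara has no further overlaps.
Ravi starts after Lucia ends, so Lucia has no further overlaps.
Priya starts before Ravi ends → Ravi and Priya overlap.
Tariq starts after Ravi ends.
Tariq starts after Priya ends.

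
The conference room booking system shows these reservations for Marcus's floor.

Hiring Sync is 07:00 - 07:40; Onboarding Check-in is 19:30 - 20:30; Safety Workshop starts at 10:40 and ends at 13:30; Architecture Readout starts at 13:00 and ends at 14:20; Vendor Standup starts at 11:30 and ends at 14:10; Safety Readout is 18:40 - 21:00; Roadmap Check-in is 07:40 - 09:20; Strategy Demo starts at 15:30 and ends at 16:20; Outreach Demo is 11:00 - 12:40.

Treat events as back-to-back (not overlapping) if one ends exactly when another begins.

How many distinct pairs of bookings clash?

6

Sorted by start: Hiring Sync, Roadmap Check-in, Safety Workshop, Outreach Demo, Vendor Standup, Architecture Readout, Strategy Demo, Safety Readout, Onboarding Check-in.
Roadmap Check-in starts exactly when Hiring Sync ends (back-to-back, no overlap), so nothing later overlaps Hiring Sync either.
Safety Workshop starts after Roadmap Check-in ends, so nothing later overlaps Roadmap Check-in either.
Outreach Demo starts before Safety Workshop ends → Safety Workshop and Outreach Demo overlap.
Vendor Standup starts before Safety Workshop ends → Safety Workshop and Vendor Standup overlap.
Architecture Readout starts before Safety Workshop ends → Safety Workshop and Architecture Readout overlap.
Strategy Demo starts after Safety Workshop ends, so nothing later overlaps Safety Workshop either.
Vendor Standup starts before Outreach Demo ends → Outreach Demo and Vendor Standup overlap.
Architecture Readout starts after Outreach Demo ends, so nothing later overlaps Outreach Demo either.
Architecture Readout starts before Vendor Standup ends → Vendor Standup and Architecture Readout overlap.
Strategy Demo starts after Vendor Standup ends, so nothing later overlaps Vendor Standup either.
Strategy Demo starts after Architecture Readout ends, so nothing later overlaps Architecture Readout either.
Safety Readout starts after Strategy Demo ends, so nothing later overlaps Strategy Demo either.
Onboarding Check-in starts before Safety Readout ends → Safety Readout and Onboarding Check-in overlap.
Overlapping pairs: Architecture Readout & Safety Workshop, Architecture Readout & Vendor Standup, Onboarding Check-in & Safety Readout, Outreach Demo & Safety Workshop, Outreach Demo & Vendor Standup, Safety Workshop & Vendor Standup — 6 in total.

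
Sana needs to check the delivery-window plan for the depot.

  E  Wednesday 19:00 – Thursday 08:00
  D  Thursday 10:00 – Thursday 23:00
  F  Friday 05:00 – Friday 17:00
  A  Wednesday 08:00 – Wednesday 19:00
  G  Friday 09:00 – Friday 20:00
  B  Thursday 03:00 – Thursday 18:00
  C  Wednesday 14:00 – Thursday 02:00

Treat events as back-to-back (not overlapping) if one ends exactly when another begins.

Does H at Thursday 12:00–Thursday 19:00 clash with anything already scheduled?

Yes — it overlaps B, D

A: ends Wednesday 19:00 at or before H starts Thursday 12:00 → clear.
C: ends Thursday 02:00 at or before H starts Thursday 12:00 → clear.
E: ends Thursday 08:00 at or before H starts Thursday 12:00 → clear.
B: starts Thursday 03:00 before H ends Thursday 19:00, and ends Thursday 18:00 after H starts Thursday 12:00 → overlap.
D: starts Thursday 10:00 before H ends Thursday 19:00, and ends Thursday 23:00 after H starts Thursday 12:00 → overlap.
F: starts Friday 05:00 at or after H ends Thursday 19:00 → clear.
G: starts Friday 09:00 at or after H ends Thursday 19:00 → clear.
H overlaps B, D.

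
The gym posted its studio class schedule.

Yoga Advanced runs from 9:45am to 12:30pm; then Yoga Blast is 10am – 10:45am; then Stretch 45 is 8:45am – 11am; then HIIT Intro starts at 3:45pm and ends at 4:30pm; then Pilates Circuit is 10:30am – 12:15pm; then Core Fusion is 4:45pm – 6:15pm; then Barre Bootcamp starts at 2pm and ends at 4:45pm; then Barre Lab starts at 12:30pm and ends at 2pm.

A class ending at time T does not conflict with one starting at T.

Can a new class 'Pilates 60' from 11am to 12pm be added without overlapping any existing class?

Stretch 45: ends 11am at or before Pilates 60 starts 11am → clear.
Yoga Advanced: starts 9:45am before Pilates 60 ends 12pm, and ends 12:30pm after Pilates 60 starts 11am → overlap.
Yoga Blast: ends 10:45am at or before Pilates 60 starts 11am → clear.
Pilates Circuit: starts 10:30am before Pilates 60 ends 12pm, and ends 12:15pm after Pilates 60 starts 11am → overlap.
Barre Lab: starts 12:30pm at or after Pilates 60 ends 12pm → clear.
Barre Bootcamp: starts 2pm at or after Pilates 60 ends 12pm → clear.
HIIT Intro: starts 3:45pm at or after Pilates 60 ends 12pm → clear.
Core Fusion: starts 4:45pm at or after Pilates 60 ends 12pm → clear.
Pilates 60 overlaps Yoga Advanced, Pilates Circuit.

No — it overlaps Pilates Circuit, Yoga Advanced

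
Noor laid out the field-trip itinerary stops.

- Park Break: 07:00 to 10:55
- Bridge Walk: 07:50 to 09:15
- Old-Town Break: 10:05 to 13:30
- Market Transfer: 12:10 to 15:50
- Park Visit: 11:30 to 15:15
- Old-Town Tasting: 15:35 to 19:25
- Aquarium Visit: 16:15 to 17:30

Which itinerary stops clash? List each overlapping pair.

Aquarium Visit & Old-Town Tasting, Bridge Walk & Park Break, Market Transfer & Old-Town Break, Market Transfer & Old-Town Tasting, Market Transfer & Park Visit, Old-Town Break & Park Break, Old-Town Break & Park Visit

Check each pair: they overlap iff neither finishes before the other starts.
Sorted by start: Park Break, Bridge Walk, Old-Town Break, Park Visit, Market Transfer, Old-Town Tasting, Aquarium Visit.
Bridge Walk starts before Park Break ends → Park Break and Bridge Walk overlap.
Old-Town Break starts before Park Break ends → Park Break and Old-Town Break overlap.
Park Visit starts after Park Break ends — done with Park Break.
Old-Town Break starts after Bridge Walk ends — done with Bridge Walk.
Park Visit starts before Old-Town Break ends → Old-Town Break and Park Visit overlap.
Market Transfer starts before Old-Town Break ends → Old-Town Break and Market Transfer overlap.
Old-Town Tasting starts after Old-Town Break ends — done with Old-Town Break.
Market Transfer starts before Park Visit ends → Park Visit and Market Transfer overlap.
Old-Town Tasting starts after Park Visit ends — done with Park Visit.
Old-Town Tasting starts before Market Transfer ends → Market Transfer and Old-Town Tasting overlap.
Aquarium Visit starts after Market Transfer ends.
Aquarium Visit starts before Old-Town Tasting ends → Old-Town Tasting and Aquarium Visit overlap.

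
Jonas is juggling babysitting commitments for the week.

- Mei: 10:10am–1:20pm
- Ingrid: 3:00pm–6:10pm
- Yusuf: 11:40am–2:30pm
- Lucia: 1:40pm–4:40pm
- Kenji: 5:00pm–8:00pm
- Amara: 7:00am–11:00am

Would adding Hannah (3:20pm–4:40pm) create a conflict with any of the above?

Amara: ends 11:00am at or before Hannah starts 3:20pm → clear.
Mei: ends 1:20pm at or before Hannah starts 3:20pm → clear.
Yusuf: ends 2:30pm at or before Hannah starts 3:20pm → clear.
Lucia: starts 1:40pm before Hannah ends 4:40pm, and ends 4:40pm after Hannah starts 3:20pm → overlap.
Ingrid: starts 3:00pm before Hannah ends 4:40pm, and ends 6:10pm after Hannah starts 3:20pm → overlap.
Kenji: starts 5:00pm at or after Hannah ends 4:40pm → clear.
Hannah overlaps Lucia, Ingrid.

Yes — it overlaps Ingrid, Lucia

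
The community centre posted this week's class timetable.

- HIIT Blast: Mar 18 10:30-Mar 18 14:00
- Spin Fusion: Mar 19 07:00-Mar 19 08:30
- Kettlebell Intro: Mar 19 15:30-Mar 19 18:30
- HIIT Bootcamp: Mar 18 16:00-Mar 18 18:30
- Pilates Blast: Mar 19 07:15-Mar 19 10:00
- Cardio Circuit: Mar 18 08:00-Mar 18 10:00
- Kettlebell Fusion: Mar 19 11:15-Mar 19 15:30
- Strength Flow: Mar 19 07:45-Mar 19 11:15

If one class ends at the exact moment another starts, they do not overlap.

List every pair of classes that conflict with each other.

Check each pair: they overlap iff neither finishes before the other starts.
Sorted by start: Cardio Circuit, HIIT Blast, HIIT Bootcamp, Spin Fusion, Pilates Blast, Strength Flow, Kettlebell Fusion, Kettlebell Intro.
HIIT Blast starts after Cardio Circuit ends; Cardio Circuit is clear from here.
HIIT Bootcamp starts after HIIT Blast ends; HIIT Blast is clear from here.
Spin Fusion starts after HIIT Bootcamp ends; HIIT Bootcamp is clear from here.
Pilates Blast starts before Spin Fusion ends → Spin Fusion and Pilates Blast overlap.
Strength Flow starts before Spin Fusion ends → Spin Fusion and Strength Flow overlap.
Kettlebell Fusion starts after Spin Fusion ends; Spin Fusion is clear from here.
Strength Flow starts before Pilates Blast ends → Pilates Blast and Strength Flow overlap.
Kettlebell Fusion starts after Pilates Blast ends; Pilates Blast is clear from here.
Kettlebell Fusion starts exactly when Strength Flow ends (back-to-back, no overlap); Strength Flow is clear from here.
Kettlebell Intro starts exactly when Kettlebell Fusion ends (back-to-back, no overlap).

Pilates Blast & Spin Fusion, Pilates Blast & Strength Flow, Spin Fusion & Strength Flow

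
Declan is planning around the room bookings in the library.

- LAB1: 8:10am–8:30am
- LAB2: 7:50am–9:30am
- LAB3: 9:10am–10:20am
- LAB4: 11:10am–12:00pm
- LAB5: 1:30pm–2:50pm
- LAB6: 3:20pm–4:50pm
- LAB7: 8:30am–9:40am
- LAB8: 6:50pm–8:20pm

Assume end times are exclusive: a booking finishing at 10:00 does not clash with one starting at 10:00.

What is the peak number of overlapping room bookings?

Sort all start/end points and keep a running count:
7:50am start LAB2 → 1
8:10am start LAB1 → 2
8:30am end LAB1 → 1
8:30am start LAB7 → 2
9:10am start LAB3 → 3
9:30am end LAB2 → 2
9:40am end LAB7 → 1
10:20am end LAB3 → 0
11:10am start LAB4 → 1
12:00pm end LAB4 → 0
1:30pm start LAB5 → 1
2:50pm end LAB5 → 0
3:20pm start LAB6 → 1
4:50pm end LAB6 → 0
6:50pm start LAB8 → 1
8:20pm end LAB8 → 0
Peak is 3, at 9:10am (LAB2, LAB3, LAB7).

3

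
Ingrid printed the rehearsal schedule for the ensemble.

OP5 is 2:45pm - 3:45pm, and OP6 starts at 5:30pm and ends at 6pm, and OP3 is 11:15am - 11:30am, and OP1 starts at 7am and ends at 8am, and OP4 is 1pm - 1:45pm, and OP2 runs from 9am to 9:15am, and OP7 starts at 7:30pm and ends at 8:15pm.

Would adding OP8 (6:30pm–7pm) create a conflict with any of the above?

OP1: ends 8am at or before OP8 starts 6:30pm → clear.
OP2: ends 9:15am at or before OP8 starts 6:30pm → clear.
OP3: ends 11:30am at or before OP8 starts 6:30pm → clear.
OP4: ends 1:45pm at or before OP8 starts 6:30pm → clear.
OP5: ends 3:45pm at or before OP8 starts 6:30pm → clear.
OP6: ends 6pm at or before OP8 starts 6:30pm → clear.
OP7: starts 7:30pm at or after OP8 ends 7pm → clear.

No — it doesn't clash with anything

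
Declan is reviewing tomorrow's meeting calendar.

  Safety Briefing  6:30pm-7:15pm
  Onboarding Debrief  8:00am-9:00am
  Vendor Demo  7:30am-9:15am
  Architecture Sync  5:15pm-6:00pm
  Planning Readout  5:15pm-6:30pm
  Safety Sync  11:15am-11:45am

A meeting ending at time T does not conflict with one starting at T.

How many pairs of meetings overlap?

Two intervals overlap when each starts before the other ends.
Sorted by start: Vendor Demo, Onboarding Debrief, Safety Sync, Architecture Sync, Planning Readout, Safety Briefing.
Onboarding Debrief starts before Vendor Demo ends → Vendor Demo and Onboarding Debrief overlap.
Safety Sync starts after Vendor Demo ends, so Vendor Demo has no further overlaps.
Safety Sync starts after Onboarding Debrief ends, so Onboarding Debrief has no further overlaps.
Architecture Sync starts after Safety Sync ends, so Safety Sync has no further overlaps.
Planning Readout starts before Architecture Sync ends → Architecture Sync and Planning Readout overlap.
Safety Briefing starts after Architecture Sync ends.
Safety Briefing starts exactly when Planning Readout ends (back-to-back, no overlap).
Overlapping pairs: Architecture Sync & Planning Readout, Onboarding Debrief & Vendor Demo — 2 in total.

2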